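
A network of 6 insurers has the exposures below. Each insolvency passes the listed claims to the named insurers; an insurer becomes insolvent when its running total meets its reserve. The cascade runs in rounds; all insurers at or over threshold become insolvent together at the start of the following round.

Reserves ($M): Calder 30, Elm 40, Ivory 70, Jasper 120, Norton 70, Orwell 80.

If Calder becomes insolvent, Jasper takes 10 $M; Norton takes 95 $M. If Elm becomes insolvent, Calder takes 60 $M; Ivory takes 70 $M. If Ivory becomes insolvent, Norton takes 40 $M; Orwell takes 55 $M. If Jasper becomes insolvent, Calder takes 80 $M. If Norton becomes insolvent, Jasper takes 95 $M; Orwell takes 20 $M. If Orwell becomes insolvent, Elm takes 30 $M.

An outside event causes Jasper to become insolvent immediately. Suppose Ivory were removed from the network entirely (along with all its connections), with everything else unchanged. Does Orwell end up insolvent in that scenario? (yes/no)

With Ivory removed:
Round 1 — Jasper becomes insolvent (initial).
  Calder: +80 → 80 ≥ 30
Round 2 — Calder becomes insolvent.
  Norton: +95 → 95 ≥ 70
Round 3 — Norton becomes insolvent.
  Orwell: +20 → 20 < 80
No further insolvencies.

no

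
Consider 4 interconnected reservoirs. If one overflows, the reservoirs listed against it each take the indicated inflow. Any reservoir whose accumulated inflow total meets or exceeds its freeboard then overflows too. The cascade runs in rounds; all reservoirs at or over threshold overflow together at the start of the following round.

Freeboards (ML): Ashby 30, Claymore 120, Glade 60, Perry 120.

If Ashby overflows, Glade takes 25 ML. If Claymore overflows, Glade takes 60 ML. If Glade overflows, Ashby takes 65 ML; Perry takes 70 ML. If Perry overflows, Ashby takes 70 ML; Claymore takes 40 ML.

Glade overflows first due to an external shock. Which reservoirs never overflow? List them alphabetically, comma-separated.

Round 1 — Glade overflows (initial).
  Ashby: +65 → 65 ≥ 30
  Perry: +70 → 70 < 120
Round 2 — Ashby overflows.
No further overflows.

Claymore, Perry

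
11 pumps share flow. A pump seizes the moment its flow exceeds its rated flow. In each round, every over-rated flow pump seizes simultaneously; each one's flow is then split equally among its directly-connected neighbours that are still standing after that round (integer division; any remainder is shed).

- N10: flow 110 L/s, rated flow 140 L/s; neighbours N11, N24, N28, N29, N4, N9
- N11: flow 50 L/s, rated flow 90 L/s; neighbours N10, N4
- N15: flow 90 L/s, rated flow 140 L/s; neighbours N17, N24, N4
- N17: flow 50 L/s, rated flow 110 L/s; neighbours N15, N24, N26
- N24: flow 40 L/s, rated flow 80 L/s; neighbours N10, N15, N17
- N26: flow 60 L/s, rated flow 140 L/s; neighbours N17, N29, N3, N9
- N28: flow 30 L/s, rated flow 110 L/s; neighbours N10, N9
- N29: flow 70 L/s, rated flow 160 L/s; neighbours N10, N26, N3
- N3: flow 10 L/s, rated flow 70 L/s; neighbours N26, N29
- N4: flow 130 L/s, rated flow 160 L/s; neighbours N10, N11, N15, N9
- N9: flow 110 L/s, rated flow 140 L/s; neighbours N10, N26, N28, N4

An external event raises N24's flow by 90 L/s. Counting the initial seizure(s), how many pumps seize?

Round 1 — N24 at 130 > 80. N24 seizes.
  N24 sheds 130 L/s to N10, N15, N17: 43 each (1 lost).
    N10: 110+43 = 153 > 140
    N15: 90+43 = 133 ≤ 140
    N17: 50+43 = 93 ≤ 110
Round 2 — N10 seizes.
  N10 sheds 153 L/s to N11, N28, N29, N4, N9: 30 each (3 lost).
    N11: 50+30 = 80 ≤ 90
    N28: 30+30 = 60 ≤ 110
    N29: 70+30 = 100 ≤ 160
    N4: 130+30 = 160 ≤ 160
    N9: 110+30 = 140 ≤ 140
No further seizures.

2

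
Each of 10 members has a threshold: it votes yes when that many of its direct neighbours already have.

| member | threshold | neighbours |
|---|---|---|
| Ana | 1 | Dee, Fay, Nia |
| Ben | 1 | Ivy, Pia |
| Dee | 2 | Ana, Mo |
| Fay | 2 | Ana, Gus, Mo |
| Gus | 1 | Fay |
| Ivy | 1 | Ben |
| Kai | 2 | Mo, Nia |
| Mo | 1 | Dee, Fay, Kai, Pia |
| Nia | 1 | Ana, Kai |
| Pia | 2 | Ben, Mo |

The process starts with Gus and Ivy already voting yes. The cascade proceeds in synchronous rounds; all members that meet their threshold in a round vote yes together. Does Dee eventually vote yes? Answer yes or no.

Round 1 — Gus, Ivy vote yes (initial).
Round 2 — checking thresholds:
  Ben: 1 of 2 neighbours ≥ 1, votes yes.
  Fay: 1 of 3 neighbours < 2, not yet.
Round 3 — no new yes votes; cascade stops.

no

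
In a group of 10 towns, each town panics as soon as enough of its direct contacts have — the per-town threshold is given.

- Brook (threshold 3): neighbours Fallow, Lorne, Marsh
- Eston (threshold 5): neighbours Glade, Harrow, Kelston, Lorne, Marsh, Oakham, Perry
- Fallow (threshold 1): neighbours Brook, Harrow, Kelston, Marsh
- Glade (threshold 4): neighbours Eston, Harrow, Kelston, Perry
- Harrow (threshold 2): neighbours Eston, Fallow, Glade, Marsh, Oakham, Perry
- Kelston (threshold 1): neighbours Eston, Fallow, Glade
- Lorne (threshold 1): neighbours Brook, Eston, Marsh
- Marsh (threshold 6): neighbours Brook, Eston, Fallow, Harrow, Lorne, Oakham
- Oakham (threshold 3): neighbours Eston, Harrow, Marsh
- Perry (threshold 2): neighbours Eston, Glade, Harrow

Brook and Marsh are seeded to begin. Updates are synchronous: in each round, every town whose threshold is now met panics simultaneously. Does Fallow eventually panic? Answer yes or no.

Round 1 — Brook, Marsh panic (initial).
Round 2 — checking thresholds:
  Eston: 1 of 7 neighbours < 5, not yet.
  Fallow: 2 of 4 neighbours ≥ 1, panics.
  Harrow: 1 of 6 neighbours < 2, not yet.
  Lorne: 2 of 3 neighbours ≥ 1, panics.
  Oakham: 1 of 3 neighbours < 3, not yet.
Round 3 — checking thresholds:
  Eston: 2 of 7 neighbours < 5, not yet.
  Harrow: 2 of 6 neighbours ≥ 2, panics.
  Kelston: 1 of 3 neighbours ≥ 1, panics.
  Oakham: 1 of 3 neighbours < 3, not yet.
Round 4 — no new panics; cascade stops.

yes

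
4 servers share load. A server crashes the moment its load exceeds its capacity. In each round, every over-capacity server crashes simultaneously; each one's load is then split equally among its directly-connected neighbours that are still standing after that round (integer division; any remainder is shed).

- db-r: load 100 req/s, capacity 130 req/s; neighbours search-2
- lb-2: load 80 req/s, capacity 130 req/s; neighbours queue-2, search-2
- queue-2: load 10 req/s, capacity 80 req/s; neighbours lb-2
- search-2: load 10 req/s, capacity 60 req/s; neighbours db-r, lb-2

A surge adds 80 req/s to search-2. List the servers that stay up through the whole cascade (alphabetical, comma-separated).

lb-2, queue-2

Round 1 — search-2 at 90 > 60. search-2 crashes.
  search-2 sheds 90 req/s to db-r, lb-2: 45 each.
    db-r: 100+45 = 145 > 130
    lb-2: 80+45 = 125 ≤ 130
Round 2 — db-r crashes.
  db-r sheds 145 req/s: no online neighbours, lost.
No further crashes.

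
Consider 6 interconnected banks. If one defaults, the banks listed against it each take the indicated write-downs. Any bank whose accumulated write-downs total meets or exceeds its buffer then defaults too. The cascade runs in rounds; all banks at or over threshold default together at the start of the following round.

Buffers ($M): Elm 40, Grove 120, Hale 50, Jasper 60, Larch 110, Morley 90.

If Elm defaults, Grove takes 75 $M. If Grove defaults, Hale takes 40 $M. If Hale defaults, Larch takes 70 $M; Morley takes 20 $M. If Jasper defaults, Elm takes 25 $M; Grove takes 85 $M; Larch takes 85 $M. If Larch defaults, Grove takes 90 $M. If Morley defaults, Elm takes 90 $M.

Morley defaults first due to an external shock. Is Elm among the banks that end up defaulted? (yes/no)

yes

Round 1 — Morley defaults (initial).
  Elm: +90 → 90 ≥ 40
Round 2 — Elm defaults.
  Grove: +75 → 75 < 120
No further defaults.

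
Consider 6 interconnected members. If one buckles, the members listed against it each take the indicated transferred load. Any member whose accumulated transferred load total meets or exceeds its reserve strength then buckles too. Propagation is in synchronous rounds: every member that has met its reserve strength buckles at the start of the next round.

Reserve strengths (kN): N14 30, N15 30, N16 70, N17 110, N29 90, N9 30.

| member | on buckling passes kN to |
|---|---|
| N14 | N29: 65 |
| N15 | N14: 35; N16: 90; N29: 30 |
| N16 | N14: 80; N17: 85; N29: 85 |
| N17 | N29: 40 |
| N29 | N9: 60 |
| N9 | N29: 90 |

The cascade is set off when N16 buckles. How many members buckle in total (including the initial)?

4

Round 1 — N16 buckles (initial).
  N14: +80 → 80 ≥ 30
  N17: +85 → 85 < 110
  N29: +85 → 85 < 90
Round 2 — N14 buckles.
  N29: +65 → 150 ≥ 90
Round 3 — N29 buckles.
  N9: +60 → 60 ≥ 30
Round 4 — N9 buckles.
No further bucklings.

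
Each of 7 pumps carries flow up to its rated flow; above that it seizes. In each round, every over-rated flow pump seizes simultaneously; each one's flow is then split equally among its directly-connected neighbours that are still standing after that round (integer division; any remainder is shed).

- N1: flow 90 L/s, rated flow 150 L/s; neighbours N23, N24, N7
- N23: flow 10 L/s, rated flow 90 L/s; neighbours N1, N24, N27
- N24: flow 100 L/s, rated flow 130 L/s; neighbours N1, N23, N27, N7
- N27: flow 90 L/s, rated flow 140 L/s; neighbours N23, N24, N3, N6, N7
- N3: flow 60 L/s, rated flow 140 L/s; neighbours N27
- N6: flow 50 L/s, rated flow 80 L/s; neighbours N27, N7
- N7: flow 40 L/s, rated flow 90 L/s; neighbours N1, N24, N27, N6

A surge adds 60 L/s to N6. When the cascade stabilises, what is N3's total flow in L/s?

Round 1 — N6 at 110 > 80. N6 seizes.
  N6 sheds 110 L/s to N27, N7: 55 each.
    N27: 90+55 = 145 > 140
    N7: 40+55 = 95 > 90
Round 2 — N27, N7 seize.
  N27 sheds 145 L/s to N23, N24, N3: 48 each (1 lost).
    N23: 10+48 = 58 ≤ 90
    N24: 100+48 = 148 > 130
    N3: 60+48 = 108 ≤ 140
  N7 sheds 95 L/s to N1, N24: 47 each (1 lost).
    N1: 90+47 = 137 ≤ 150
    N24: 148+47 = 195 > 130
Round 3 — N24 seizes.
  N24 sheds 195 L/s to N1, N23: 97 each (1 lost).
    N1: 137+97 = 234 > 150
    N23: 58+97 = 155 > 90
Round 4 — N1, N23 seize.
  N1 sheds 234 L/s: no online neighbours, lost.
  N23 sheds 155 L/s: no online neighbours, lost.
No further seizures.

108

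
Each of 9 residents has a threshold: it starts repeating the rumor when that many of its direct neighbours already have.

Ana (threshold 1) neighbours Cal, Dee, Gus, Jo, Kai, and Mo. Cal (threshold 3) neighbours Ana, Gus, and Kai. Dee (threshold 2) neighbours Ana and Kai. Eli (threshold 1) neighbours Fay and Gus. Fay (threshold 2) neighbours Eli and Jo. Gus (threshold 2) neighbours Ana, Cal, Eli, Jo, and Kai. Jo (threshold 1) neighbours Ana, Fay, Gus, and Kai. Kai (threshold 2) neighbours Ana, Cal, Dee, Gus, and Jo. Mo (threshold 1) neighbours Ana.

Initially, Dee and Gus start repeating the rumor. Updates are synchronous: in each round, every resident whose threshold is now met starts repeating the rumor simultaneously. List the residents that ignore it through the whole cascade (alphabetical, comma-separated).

none

Round 1 — Dee, Gus start repeating the rumor (initial).
Round 2 — checking thresholds:
  Ana: 2 of 6 neighbours ≥ 1, starts repeating the rumor.
  Cal: 1 of 3 neighbours < 3, holds.
  Eli: 1 of 2 neighbours ≥ 1, starts repeating the rumor.
  Jo: 1 of 4 neighbours ≥ 1, starts repeating the rumor.
  Kai: 2 of 5 neighbours ≥ 2, starts repeating the rumor.
Round 3 — checking thresholds:
  Cal: 3 of 3 neighbours ≥ 3, starts repeating the rumor.
  Fay: 2 of 2 neighbours ≥ 2, starts repeating the rumor.
  Mo: 1 of 1 neighbours ≥ 1, starts repeating the rumor.
Round 4 — no new spreads; cascade stops.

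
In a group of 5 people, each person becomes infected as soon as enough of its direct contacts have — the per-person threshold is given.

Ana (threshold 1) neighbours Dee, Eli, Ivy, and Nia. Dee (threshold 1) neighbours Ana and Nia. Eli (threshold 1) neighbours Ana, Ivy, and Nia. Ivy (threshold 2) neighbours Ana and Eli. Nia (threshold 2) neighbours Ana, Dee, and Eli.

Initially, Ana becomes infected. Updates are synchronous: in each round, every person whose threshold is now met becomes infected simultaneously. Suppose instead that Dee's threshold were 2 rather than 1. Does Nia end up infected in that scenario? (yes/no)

With Dee's threshold at 2:
Round 1 — Ana becomes infected (initial).
Round 2 — checking thresholds:
  Dee: 1 of 2 neighbours < 2, not yet.
  Eli: 1 of 3 neighbours ≥ 1, becomes infected.
  Ivy: 1 of 2 neighbours < 2, not yet.
  Nia: 1 of 3 neighbours < 2, not yet.
Round 3 — checking thresholds:
  Dee: 1 of 2 neighbours < 2, not yet.
  Ivy: 2 of 2 neighbours ≥ 2, becomes infected.
  Nia: 2 of 3 neighbours ≥ 2, becomes infected.
Round 4 — checking thresholds:
  Dee: 2 of 2 neighbours ≥ 2, becomes infected.
Round 5 — no new infections; cascade stops.

yes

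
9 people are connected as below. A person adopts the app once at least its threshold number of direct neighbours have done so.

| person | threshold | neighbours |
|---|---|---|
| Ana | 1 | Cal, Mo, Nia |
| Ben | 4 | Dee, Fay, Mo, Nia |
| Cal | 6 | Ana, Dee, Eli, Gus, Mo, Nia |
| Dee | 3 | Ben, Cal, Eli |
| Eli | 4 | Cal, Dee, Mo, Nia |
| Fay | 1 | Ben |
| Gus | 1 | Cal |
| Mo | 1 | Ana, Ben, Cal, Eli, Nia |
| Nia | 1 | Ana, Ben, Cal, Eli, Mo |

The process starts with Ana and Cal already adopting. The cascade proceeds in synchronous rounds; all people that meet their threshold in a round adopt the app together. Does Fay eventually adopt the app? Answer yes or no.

Round 1 — Ana, Cal adopt the app (initial).
Round 2 — checking thresholds:
  Dee: 1 of 3 neighbours < 3, not yet.
  Eli: 1 of 4 neighbours < 4, not yet.
  Gus: 1 of 1 neighbours ≥ 1, adopts the app.
  Mo: 2 of 5 neighbours ≥ 1, adopts the app.
  Nia: 2 of 5 neighbours ≥ 1, adopts the app.
Round 3 — no new adoptions; cascade stops.

no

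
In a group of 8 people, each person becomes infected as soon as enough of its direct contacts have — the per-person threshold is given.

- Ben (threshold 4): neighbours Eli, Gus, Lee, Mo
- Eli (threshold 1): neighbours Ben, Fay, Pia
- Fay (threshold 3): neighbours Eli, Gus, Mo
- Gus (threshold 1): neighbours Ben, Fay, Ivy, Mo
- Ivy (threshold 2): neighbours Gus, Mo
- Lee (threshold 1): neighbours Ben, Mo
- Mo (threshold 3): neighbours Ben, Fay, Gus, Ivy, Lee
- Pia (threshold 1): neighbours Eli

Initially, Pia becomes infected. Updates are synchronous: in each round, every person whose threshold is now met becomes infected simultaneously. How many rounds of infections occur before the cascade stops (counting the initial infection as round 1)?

Round 1 — Pia becomes infected (initial).
Round 2 — checking thresholds:
  Eli: 1 of 3 neighbours ≥ 1, becomes infected.
Round 3 — no new infections; cascade stops.

2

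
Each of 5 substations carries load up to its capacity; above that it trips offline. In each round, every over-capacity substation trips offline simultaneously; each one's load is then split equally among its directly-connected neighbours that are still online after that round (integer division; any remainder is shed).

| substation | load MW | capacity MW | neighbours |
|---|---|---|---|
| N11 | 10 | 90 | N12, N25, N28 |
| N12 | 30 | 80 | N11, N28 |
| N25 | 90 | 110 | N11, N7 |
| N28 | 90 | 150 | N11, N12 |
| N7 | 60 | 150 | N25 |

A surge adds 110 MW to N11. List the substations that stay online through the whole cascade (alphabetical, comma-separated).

N12, N28

Round 1 — N11 at 120 > 90. N11 trips offline.
  N11 sheds 120 MW to N12, N25, N28: 40 each.
    N12: 30+40 = 70 ≤ 80
    N25: 90+40 = 130 > 110
    N28: 90+40 = 130 ≤ 150
Round 2 — N25 trips offline.
  N25 sheds 130 MW to N7: 130 each.
    N7: 60+130 = 190 > 150
Round 3 — N7 trips offline.
  N7 sheds 190 MW: no online neighbours, lost.
No further trips.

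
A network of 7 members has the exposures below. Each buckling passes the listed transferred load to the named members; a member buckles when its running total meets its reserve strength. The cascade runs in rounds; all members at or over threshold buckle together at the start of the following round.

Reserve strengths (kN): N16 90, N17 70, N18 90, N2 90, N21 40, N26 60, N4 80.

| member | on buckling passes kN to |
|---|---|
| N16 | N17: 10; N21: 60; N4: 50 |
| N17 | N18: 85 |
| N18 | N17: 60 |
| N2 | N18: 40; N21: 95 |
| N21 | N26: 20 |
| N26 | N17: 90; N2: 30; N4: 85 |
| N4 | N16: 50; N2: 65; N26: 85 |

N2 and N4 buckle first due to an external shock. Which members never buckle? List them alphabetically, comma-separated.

Round 1 — N2, N4 buckle (initial).
  N16: +50 → 50 < 90
  N18: +40 → 40 < 90
  N21: +95 → 95 ≥ 40
  N26: +85 → 85 ≥ 60
Round 2 — N21, N26 buckle.
  N17: +90 → 90 ≥ 70
Round 3 — N17 buckles.
  N18: +85 → 125 ≥ 90
Round 4 — N18 buckles.
No further bucklings.

N16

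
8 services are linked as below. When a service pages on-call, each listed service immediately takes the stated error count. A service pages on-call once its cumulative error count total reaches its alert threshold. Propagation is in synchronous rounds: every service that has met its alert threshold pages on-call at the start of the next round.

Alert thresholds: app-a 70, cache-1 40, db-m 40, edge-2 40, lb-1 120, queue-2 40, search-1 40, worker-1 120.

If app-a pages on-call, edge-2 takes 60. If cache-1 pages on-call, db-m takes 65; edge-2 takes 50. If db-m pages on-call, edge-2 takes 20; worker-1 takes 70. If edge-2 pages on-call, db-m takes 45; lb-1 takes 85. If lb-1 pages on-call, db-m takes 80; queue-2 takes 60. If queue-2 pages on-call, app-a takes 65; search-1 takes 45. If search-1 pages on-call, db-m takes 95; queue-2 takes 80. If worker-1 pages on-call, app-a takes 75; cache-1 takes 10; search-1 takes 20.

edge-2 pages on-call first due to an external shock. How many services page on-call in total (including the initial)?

Round 1 — edge-2 pages on-call (initial).
  db-m: +45 → 45 ≥ 40
  lb-1: +85 → 85 < 120
Round 2 — db-m pages on-call.
  worker-1: +70 → 70 < 120
No further pages.

2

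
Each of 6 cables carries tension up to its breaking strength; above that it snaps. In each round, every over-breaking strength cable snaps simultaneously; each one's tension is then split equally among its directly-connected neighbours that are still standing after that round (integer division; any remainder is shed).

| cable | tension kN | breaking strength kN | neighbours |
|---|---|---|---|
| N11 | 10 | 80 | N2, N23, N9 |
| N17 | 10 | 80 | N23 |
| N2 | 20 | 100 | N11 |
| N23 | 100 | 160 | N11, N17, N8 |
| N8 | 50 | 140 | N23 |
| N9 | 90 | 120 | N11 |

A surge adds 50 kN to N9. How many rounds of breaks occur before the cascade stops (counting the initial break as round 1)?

Round 1 — N9 at 140 > 120. N9 snaps.
  N9 sheds 140 kN to N11: 140 each.
    N11: 10+140 = 150 > 80
Round 2 — N11 snaps.
  N11 sheds 150 kN to N2, N23: 75 each.
    N2: 20+75 = 95 ≤ 100
    N23: 100+75 = 175 > 160
Round 3 — N23 snaps.
  N23 sheds 175 kN to N17, N8: 87 each (1 lost).
    N17: 10+87 = 97 > 80
    N8: 50+87 = 137 ≤ 140
Round 4 — N17 snaps.
  N17 sheds 97 kN: no online neighbours, lost.
No further breaks.

4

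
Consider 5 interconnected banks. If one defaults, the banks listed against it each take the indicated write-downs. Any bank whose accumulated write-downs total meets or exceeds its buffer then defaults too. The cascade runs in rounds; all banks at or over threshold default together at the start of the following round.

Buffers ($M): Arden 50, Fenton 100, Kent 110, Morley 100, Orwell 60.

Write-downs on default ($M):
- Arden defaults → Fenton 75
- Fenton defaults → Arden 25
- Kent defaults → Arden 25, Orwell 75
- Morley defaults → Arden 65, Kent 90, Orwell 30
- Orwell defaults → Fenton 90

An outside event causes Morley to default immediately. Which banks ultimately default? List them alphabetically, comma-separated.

Arden, Morley

Round 1 — Morley defaults (initial).
  Arden: +65 → 65 ≥ 50
  Kent: +90 → 90 < 110
  Orwell: +30 → 30 < 60
Round 2 — Arden defaults.
  Fenton: +75 → 75 < 100
No further defaults.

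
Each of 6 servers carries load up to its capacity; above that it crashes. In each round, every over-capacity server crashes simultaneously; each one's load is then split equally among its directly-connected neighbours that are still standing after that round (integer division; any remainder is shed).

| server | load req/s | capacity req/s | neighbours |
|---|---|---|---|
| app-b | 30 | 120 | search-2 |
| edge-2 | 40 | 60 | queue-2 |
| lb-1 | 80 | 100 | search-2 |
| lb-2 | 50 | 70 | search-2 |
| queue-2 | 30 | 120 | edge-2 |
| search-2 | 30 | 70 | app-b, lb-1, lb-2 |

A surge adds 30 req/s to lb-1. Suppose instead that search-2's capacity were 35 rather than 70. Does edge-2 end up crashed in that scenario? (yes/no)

no

With search-2's capacity at 35:
Round 1 — lb-1 at 110 > 100. lb-1 crashes.
  lb-1 sheds 110 req/s to search-2: 110 each.
    search-2: 30+110 = 140 > 35
Round 2 — search-2 crashes.
  search-2 sheds 140 req/s to app-b, lb-2: 70 each.
    app-b: 30+70 = 100 ≤ 120
    lb-2: 50+70 = 120 > 70
Round 3 — lb-2 crashes.
  lb-2 sheds 120 req/s: no online neighbours, lost.
No further crashes.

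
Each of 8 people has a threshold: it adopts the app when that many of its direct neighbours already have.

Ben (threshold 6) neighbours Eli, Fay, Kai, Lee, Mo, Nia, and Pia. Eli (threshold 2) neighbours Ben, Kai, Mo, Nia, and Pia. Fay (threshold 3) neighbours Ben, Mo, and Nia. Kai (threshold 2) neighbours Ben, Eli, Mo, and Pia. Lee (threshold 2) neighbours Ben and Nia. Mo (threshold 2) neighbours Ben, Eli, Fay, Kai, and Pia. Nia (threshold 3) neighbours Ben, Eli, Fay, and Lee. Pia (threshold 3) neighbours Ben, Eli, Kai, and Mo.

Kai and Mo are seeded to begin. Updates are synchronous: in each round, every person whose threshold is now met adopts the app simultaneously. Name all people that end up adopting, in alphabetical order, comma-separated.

Round 1 — Kai, Mo adopt the app (initial).
Round 2 — checking thresholds:
  Ben: 2 of 7 neighbours < 6, holds.
  Eli: 2 of 5 neighbours ≥ 2, adopts the app.
  Fay: 1 of 3 neighbours < 3, holds.
  Pia: 2 of 4 neighbours < 3, holds.
Round 3 — checking thresholds:
  Ben: 3 of 7 neighbours < 6, holds.
  Fay: 1 of 3 neighbours < 3, holds.
  Nia: 1 of 4 neighbours < 3, holds.
  Pia: 3 of 4 neighbours ≥ 3, adopts the app.
Round 4 — no new adoptions; cascade stops.

Eli, Kai, Mo, Pia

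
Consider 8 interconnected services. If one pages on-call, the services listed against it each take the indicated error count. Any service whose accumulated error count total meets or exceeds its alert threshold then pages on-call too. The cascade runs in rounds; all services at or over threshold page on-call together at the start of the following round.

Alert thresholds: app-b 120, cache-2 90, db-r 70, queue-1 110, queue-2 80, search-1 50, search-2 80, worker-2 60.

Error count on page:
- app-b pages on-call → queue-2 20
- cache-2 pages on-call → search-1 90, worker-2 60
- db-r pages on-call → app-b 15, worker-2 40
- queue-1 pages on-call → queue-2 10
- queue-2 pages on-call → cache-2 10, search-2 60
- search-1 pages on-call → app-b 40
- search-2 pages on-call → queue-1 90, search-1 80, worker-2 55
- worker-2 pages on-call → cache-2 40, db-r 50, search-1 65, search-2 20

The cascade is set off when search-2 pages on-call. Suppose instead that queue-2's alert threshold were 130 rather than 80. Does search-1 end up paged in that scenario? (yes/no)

yes

With queue-2's alert threshold at 130:
Round 1 — search-2 pages on-call (initial).
  queue-1: +90 → 90 < 110
  search-1: +80 → 80 ≥ 50
  worker-2: +55 → 55 < 60
Round 2 — search-1 pages on-call.
  app-b: +40 → 40 < 120
No further pages.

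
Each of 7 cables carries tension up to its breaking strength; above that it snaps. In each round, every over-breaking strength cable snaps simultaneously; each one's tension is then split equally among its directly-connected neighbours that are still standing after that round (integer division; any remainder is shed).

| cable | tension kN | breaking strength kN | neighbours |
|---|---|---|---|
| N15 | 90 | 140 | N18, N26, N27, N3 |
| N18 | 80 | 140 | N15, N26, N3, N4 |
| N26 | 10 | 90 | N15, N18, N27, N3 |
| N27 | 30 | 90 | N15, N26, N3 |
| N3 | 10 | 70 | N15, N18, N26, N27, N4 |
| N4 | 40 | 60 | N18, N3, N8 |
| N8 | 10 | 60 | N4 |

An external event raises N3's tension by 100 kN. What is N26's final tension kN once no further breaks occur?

Round 1 — N3 at 110 > 70. N3 snaps.
  N3 sheds 110 kN to N15, N18, N26, N27, N4: 22 each.
    N15: 90+22 = 112 ≤ 140
    N18: 80+22 = 102 ≤ 140
    N26: 10+22 = 32 ≤ 90
    N27: 30+22 = 52 ≤ 90
    N4: 40+22 = 62 > 60
Round 2 — N4 snaps.
  N4 sheds 62 kN to N18, N8: 31 each.
    N18: 102+31 = 133 ≤ 140
    N8: 10+31 = 41 ≤ 60
No further breaks.

32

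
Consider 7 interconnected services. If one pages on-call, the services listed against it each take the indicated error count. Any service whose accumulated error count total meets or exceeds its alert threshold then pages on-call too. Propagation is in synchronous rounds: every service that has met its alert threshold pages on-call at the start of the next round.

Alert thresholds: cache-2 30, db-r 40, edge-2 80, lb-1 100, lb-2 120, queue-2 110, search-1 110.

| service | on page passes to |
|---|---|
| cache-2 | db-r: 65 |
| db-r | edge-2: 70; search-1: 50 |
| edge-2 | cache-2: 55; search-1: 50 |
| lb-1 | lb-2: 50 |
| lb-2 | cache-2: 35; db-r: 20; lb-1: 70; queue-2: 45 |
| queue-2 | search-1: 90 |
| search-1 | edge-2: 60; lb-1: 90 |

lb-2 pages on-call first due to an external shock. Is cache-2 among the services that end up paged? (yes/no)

Round 1 — lb-2 pages on-call (initial).
  cache-2: +35 → 35 ≥ 30
  db-r: +20 → 20 < 40
  lb-1: +70 → 70 < 100
  queue-2: +45 → 45 < 110
Round 2 — cache-2 pages on-call.
  db-r: +65 → 85 ≥ 40
Round 3 — db-r pages on-call.
  edge-2: +70 → 70 < 80
  search-1: +50 → 50 < 110
No further pages.

yes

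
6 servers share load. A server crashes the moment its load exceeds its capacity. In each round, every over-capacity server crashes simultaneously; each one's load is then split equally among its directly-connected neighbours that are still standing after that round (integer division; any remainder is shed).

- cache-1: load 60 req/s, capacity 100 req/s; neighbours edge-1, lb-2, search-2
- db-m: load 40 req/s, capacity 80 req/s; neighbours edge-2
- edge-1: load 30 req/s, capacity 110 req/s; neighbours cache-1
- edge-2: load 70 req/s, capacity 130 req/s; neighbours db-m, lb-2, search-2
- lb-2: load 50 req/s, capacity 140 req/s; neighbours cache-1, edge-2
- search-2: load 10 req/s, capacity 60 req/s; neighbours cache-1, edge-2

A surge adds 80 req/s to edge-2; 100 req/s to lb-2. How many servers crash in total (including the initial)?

6

Round 1 — edge-2 at 150 > 130; lb-2 at 150 > 140. edge-2, lb-2 crash.
  edge-2 sheds 150 req/s to db-m, search-2: 75 each.
    db-m: 40+75 = 115 > 80
    search-2: 10+75 = 85 > 60
  lb-2 sheds 150 req/s to cache-1: 150 each.
    cache-1: 60+150 = 210 > 100
Round 2 — cache-1, db-m, search-2 crash.
  cache-1 sheds 210 req/s to edge-1: 210 each.
    edge-1: 30+210 = 240 > 110
  db-m sheds 115 req/s: no online neighbours, lost.
  search-2 sheds 85 req/s: no online neighbours, lost.
Round 3 — edge-1 crashes.
  edge-1 sheds 240 req/s: no online neighbours, lost.
No further crashes.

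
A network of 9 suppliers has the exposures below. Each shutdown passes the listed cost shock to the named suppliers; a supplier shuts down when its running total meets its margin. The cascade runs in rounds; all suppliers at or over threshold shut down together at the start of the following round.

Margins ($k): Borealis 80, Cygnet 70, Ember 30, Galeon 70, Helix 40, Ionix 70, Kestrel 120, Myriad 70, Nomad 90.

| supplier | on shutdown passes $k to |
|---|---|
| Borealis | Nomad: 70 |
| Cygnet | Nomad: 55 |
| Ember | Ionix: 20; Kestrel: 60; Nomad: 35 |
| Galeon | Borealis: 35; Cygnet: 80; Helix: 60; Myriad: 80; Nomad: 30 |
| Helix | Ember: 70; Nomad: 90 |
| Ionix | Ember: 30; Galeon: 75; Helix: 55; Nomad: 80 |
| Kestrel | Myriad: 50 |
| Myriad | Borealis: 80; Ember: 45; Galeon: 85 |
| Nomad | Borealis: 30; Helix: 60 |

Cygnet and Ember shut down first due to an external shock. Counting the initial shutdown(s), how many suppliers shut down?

Round 1 — Cygnet, Ember shut down (initial).
  Ionix: +20 → 20 < 70
  Kestrel: +60 → 60 < 120
  Nomad: +55+35 → 90 ≥ 90
Round 2 — Nomad shuts down.
  Borealis: +30 → 30 < 80
  Helix: +60 → 60 ≥ 40
Round 3 — Helix shuts down.
No further shutdowns.

4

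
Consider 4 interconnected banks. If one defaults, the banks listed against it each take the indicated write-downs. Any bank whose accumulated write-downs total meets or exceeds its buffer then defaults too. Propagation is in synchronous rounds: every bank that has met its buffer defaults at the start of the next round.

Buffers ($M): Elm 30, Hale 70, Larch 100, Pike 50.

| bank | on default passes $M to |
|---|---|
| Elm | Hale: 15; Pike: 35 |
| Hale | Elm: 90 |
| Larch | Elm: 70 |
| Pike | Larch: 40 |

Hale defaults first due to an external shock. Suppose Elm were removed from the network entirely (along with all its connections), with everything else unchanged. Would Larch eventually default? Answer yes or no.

With Elm removed:
Round 1 — Hale defaults (initial).
No further defaults.

no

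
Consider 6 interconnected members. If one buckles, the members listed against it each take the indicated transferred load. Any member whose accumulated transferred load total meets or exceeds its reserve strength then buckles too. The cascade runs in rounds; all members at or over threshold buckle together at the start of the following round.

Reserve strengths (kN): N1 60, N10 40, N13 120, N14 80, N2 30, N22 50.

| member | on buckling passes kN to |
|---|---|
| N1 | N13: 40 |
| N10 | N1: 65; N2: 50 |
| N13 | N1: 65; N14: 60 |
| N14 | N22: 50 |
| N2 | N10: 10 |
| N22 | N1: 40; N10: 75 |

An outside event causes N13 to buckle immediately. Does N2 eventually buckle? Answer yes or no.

no

Round 1 — N13 buckles (initial).
  N1: +65 → 65 ≥ 60
  N14: +60 → 60 < 80
Round 2 — N1 buckles.
No further bucklings.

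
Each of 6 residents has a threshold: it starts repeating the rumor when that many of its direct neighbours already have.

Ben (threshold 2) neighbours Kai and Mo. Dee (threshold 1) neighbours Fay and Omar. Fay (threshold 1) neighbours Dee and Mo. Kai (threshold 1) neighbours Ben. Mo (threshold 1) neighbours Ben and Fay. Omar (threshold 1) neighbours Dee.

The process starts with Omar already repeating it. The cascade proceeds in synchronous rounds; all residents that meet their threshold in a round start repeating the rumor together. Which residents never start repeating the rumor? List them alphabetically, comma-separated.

Round 1 — Omar starts repeating the rumor (initial).
Round 2 — checking thresholds:
  Dee: 1 of 2 neighbours ≥ 1, starts repeating the rumor.
Round 3 — checking thresholds:
  Fay: 1 of 2 neighbours ≥ 1, starts repeating the rumor.
Round 4 — checking thresholds:
  Mo: 1 of 2 neighbours ≥ 1, starts repeating the rumor.
Round 5 — no new spreads; cascade stops.

Ben, Kai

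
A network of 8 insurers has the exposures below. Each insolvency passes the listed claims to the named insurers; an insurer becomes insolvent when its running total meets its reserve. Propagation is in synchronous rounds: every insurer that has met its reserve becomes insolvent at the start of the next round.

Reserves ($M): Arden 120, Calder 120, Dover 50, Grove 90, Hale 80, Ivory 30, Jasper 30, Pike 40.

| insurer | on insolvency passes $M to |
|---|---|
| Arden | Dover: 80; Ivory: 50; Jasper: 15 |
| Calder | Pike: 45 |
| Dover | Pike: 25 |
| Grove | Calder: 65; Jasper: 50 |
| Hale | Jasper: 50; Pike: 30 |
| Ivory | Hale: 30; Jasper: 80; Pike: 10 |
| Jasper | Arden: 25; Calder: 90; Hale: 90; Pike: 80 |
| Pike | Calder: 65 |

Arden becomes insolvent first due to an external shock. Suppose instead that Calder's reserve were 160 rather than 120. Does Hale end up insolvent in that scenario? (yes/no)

With Calder's reserve at 160:
Round 1 — Arden becomes insolvent (initial).
  Dover: +80 → 80 ≥ 50
  Ivory: +50 → 50 ≥ 30
  Jasper: +15 → 15 < 30
Round 2 — Dover, Ivory become insolvent.
  Hale: +30 → 30 < 80
  Jasper: +80 → 95 ≥ 30
  Pike: +25+10 → 35 < 40
Round 3 — Jasper becomes insolvent.
  Calder: +90 → 90 < 160
  Hale: +90 → 120 ≥ 80
  Pike: +80 → 115 ≥ 40
Round 4 — Hale, Pike become insolvent.
  Calder: +65 → 155 < 160
No further insolvencies.

yes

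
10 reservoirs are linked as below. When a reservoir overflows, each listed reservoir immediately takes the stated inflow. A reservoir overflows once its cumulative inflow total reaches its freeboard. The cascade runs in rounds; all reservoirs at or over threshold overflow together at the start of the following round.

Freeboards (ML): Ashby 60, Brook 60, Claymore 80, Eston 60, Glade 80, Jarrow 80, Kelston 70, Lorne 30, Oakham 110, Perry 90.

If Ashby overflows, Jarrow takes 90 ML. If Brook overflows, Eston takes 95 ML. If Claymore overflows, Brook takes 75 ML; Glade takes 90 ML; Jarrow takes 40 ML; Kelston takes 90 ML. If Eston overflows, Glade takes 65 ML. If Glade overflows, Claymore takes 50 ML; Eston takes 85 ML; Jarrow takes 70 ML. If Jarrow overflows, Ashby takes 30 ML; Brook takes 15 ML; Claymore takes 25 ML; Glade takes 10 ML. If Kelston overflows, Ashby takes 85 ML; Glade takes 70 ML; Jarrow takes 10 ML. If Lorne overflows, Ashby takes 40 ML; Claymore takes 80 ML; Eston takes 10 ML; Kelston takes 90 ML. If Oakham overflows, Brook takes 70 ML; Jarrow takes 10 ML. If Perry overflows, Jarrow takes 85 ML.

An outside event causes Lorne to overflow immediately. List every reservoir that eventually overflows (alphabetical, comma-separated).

Ashby, Brook, Claymore, Eston, Glade, Jarrow, Kelston, Lorne

Round 1 — Lorne overflows (initial).
  Ashby: +40 → 40 < 60
  Claymore: +80 → 80 ≥ 80
  Eston: +10 → 10 < 60
  Kelston: +90 → 90 ≥ 70
Round 2 — Claymore, Kelston overflow.
  Ashby: +85 → 125 ≥ 60
  Brook: +75 → 75 ≥ 60
  Glade: +90+70 → 160 ≥ 80
  Jarrow: +40+10 → 50 < 80
Round 3 — Ashby, Brook, Glade overflow.
  Eston: +95+85 → 190 ≥ 60
  Jarrow: +90+70 → 210 ≥ 80
Round 4 — Eston, Jarrow overflow.
No further overflows.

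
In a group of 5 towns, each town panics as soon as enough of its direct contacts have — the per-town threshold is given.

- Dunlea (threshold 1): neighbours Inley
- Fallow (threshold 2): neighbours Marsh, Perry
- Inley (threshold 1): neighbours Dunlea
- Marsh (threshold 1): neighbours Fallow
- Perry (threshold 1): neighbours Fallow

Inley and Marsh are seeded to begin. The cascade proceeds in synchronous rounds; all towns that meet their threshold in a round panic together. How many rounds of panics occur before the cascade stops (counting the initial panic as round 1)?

Round 1 — Inley, Marsh panic (initial).
Round 2 — checking thresholds:
  Dunlea: 1 of 1 neighbours ≥ 1, panics.
  Fallow: 1 of 2 neighbours < 2, holds.
Round 3 — no new panics; cascade stops.

2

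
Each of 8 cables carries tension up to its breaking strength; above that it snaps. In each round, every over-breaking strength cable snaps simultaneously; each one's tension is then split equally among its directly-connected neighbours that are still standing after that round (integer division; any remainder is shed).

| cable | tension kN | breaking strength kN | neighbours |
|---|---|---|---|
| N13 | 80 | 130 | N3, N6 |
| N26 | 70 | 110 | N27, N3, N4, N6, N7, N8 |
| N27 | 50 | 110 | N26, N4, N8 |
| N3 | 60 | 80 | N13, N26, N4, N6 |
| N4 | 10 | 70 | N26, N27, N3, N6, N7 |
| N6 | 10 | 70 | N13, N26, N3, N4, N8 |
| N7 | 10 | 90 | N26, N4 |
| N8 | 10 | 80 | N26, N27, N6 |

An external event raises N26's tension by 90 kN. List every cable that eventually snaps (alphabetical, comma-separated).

Round 1 — N26 at 160 > 110. N26 snaps.
  N26 sheds 160 kN to N27, N3, N4, N6, N7, N8: 26 each (4 lost).
    N27: 50+26 = 76 ≤ 110
    N3: 60+26 = 86 > 80
    N4: 10+26 = 36 ≤ 70
    N6: 10+26 = 36 ≤ 70
    N7: 10+26 = 36 ≤ 90
    N8: 10+26 = 36 ≤ 80
Round 2 — N3 snaps.
  N3 sheds 86 kN to N13, N4, N6: 28 each (2 lost).
    N13: 80+28 = 108 ≤ 130
    N4: 36+28 = 64 ≤ 70
    N6: 36+28 = 64 ≤ 70
No further breaks.

N26, N3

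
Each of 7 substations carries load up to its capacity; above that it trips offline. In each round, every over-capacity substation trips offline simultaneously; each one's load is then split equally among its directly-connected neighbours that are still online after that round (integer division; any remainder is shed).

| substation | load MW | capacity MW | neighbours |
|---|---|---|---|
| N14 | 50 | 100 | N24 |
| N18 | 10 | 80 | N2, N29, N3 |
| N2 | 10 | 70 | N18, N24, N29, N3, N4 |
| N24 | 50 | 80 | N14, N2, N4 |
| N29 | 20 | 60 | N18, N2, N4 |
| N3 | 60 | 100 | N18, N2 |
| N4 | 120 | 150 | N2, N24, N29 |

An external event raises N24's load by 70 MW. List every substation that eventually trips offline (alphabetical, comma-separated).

N18, N2, N24, N29, N3, N4

Round 1 — N24 at 120 > 80. N24 trips offline.
  N24 sheds 120 MW to N14, N2, N4: 40 each.
    N14: 50+40 = 90 ≤ 100
    N2: 10+40 = 50 ≤ 70
    N4: 120+40 = 160 > 150
Round 2 — N4 trips offline.
  N4 sheds 160 MW to N2, N29: 80 each.
    N2: 50+80 = 130 > 70
    N29: 20+80 = 100 > 60
Round 3 — N2, N29 trip offline.
  N2 sheds 130 MW to N18, N3: 65 each.
    N18: 10+65 = 75 ≤ 80
    N3: 60+65 = 125 > 100
  N29 sheds 100 MW to N18: 100 each.
    N18: 75+100 = 175 > 80
Round 4 — N18, N3 trip offline.
  N18 sheds 175 MW: no online neighbours, lost.
  N3 sheds 125 MW: no online neighbours, lost.
No further trips.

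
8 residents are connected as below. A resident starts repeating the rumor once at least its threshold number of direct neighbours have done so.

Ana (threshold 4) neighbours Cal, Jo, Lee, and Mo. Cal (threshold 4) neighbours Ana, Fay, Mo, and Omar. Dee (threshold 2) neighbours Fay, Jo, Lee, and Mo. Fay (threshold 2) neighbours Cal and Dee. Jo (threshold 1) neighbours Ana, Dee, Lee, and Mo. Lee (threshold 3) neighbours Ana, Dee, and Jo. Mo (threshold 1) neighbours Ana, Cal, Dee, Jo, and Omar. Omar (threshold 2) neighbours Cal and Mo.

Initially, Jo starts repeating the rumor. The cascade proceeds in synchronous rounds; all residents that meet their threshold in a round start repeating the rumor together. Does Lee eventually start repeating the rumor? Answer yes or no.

Round 1 — Jo starts repeating the rumor (initial).
Round 2 — checking thresholds:
  Ana: 1 of 4 neighbours < 4, holds.
  Dee: 1 of 4 neighbours < 2, holds.
  Lee: 1 of 3 neighbours < 3, holds.
  Mo: 1 of 5 neighbours ≥ 1, starts repeating the rumor.
Round 3 — checking thresholds:
  Ana: 2 of 4 neighbours < 4, holds.
  Cal: 1 of 4 neighbours < 4, holds.
  Dee: 2 of 4 neighbours ≥ 2, starts repeating the rumor.
  Lee: 1 of 3 neighbours < 3, holds.
  Omar: 1 of 2 neighbours < 2, holds.
Round 4 — no new spreads; cascade stops.

no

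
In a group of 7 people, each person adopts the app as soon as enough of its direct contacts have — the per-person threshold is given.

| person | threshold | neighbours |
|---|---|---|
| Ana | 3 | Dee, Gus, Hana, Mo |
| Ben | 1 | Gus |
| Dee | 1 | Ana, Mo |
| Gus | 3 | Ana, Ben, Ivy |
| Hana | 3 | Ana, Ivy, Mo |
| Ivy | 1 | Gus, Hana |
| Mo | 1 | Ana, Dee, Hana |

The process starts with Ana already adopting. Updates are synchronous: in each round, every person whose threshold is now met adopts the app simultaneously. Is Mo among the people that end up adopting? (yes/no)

yes

Round 1 — Ana adopts the app (initial).
Round 2 — checking thresholds:
  Dee: 1 of 2 neighbours ≥ 1, adopts the app.
  Gus: 1 of 3 neighbours < 3, holds.
  Hana: 1 of 3 neighbours < 3, holds.
  Mo: 1 of 3 neighbours ≥ 1, adopts the app.
Round 3 — no new adoptions; cascade stops.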